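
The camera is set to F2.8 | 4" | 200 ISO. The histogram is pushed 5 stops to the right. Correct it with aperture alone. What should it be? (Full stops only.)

Overexposed by 5 stops → need 5 stops darker.
Aperture: f/2.8 → f/4 → f/5.6 → f/8 → f/11 → f/16.

f/16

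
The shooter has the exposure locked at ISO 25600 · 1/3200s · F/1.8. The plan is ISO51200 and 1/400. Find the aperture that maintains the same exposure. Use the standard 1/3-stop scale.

ISO: 25600 → 32000 → 40000 → 51200 — 1 stop raised (brighter).
Shutter speed: 1/3200 → 1/2500 → 1/2000 → 1/1600 → 1/1250 → 1/1000 → 1/800 → 1/640 → 1/500 → 1/400 — 3 stops slower (brighter).
Net change so far: 4 stops brighter. Offset with the aperture: f/1.8 → f/2 → f/2.2 → f/2.5 → f/2.8 → f/3.2 → f/3.5 → f/4 → f/4.5 → f/5 → f/5.6 → f/6.3 → f/7.1.

f/7.1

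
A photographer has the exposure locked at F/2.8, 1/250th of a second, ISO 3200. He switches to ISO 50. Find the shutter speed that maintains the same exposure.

1/4s

ISO: 3200 → 1600 → 800 → 400 → 200 → 100 → 50 — 6 stops lower (darker).
Need 6 stops brighter from the shutter speed: 1/250 → 1/125 → 1/60 → 1/30 → 1/15 → 1/8 → 1/4.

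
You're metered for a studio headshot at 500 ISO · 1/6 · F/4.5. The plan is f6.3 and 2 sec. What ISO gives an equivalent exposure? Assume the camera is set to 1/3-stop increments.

ISO 80

Aperture: f/4.5 → f/5 → f/5.6 → f/6.3 — 1 stop narrower (darker).
Shutter speed: 1/6 → 1/5 → 1/4 → 0.3 → 0.4 → 0.5 → 0.6 → 0.8 → 1 → 1.3 → 1.6 → 2 — 3 2/3 stops longer (brighter).
Net change so far: 2 2/3 stops brighter. Offset with the ISO: 500 → 400 → 320 → 250 → 200 → 160 → 125 → 100 → 80.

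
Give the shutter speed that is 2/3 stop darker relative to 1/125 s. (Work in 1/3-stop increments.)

Shutter speed: 1/125 → 1/160 → 1/200 — 2/3 stop shorter (darker).

1/200s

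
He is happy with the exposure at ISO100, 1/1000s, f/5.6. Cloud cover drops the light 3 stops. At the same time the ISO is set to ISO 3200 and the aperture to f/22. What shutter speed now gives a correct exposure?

Scene light: 3 stops darker.
ISO: 100 → 200 → 400 → 800 → 1600 → 3200 — 5 stops higher (brighter).
Aperture: f/5.6 → f/8 → f/11 → f/16 → f/22 — 4 stops smaller aperture (darker).
Net so far: 2 stops darker. Shutter speed: 1/1000 → 1/500 → 1/250.

1/250s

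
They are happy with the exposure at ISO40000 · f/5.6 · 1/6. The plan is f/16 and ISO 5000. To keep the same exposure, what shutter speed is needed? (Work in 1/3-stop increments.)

Aperture: f/5.6 → f/6.3 → f/7.1 → f/8 → f/9 → f/10 → f/11 → f/13 → f/14 → f/16 — 3 stops smaller aperture (darker).
ISO: 40000 → 32000 → 25600 → 20000 → 16000 → 12800 → 10000 → 8000 → 6400 → 5000 — 3 stops lower (darker).
Net change so far: 6 stops darker. Offset with the shutter speed: 1/6 → 1/5 → 1/4 → 0.3 → 0.4 → 0.5 → 0.6 → 0.8 → 1 → 1.3 → 1.6 → 2 → 2.5 → 3.2 → 4 → 5 → 6 → 8 → 10.

10 s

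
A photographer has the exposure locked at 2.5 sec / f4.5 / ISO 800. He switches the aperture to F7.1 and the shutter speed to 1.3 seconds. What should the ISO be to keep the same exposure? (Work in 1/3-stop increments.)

ISO 4000

Aperture: f/4.5 → f/5 → f/5.6 → f/6.3 → f/7.1 — 1 1/3 stops narrower (darker).
Shutter speed: 2.5 → 2 → 1.6 → 1.3 — 1 stop faster (darker).
Net change so far: 2 1/3 stops darker. Offset with the ISO: 800 → 1000 → 1250 → 1600 → 2000 → 2500 → 3200 → 4000.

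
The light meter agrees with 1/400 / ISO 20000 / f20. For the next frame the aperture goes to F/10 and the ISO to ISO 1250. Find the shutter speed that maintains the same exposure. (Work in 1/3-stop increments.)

Aperture: f/20 → f/18 → f/16 → f/14 → f/13 → f/11 → f/10 — 2 stops wider (brighter).
ISO: 20000 → 16000 → 12800 → 10000 → 8000 → 6400 → 5000 → 4000 → 3200 → 2500 → 2000 → 1600 → 1250 — 4 stops lower (darker).
Net change so far: 2 stops darker. Offset with the shutter speed: 1/400 → 1/320 → 1/250 → 1/200 → 1/160 → 1/125 → 1/100.

1/100s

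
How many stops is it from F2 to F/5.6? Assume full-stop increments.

f/2 → f/2.8 → f/4 → f/5.6 — count the steps: 3 stops.

3 stops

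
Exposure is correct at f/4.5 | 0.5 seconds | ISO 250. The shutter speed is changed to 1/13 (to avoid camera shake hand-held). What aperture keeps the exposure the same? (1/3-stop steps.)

Shutter speed: 0.5 → 0.4 → 0.3 → 1/4 → 1/5 → 1/6 → 1/8 → 1/10 → 1/13 — 2 2/3 stops faster (darker).
Need 2 2/3 stops brighter from the aperture: f/4.5 → f/4 → f/3.5 → f/3.2 → f/2.8 → f/2.5 → f/2.2 → f/2 → f/1.8.

f/1.8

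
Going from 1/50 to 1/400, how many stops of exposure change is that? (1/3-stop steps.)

1/50 → 1/60 → 1/80 → 1/100 → 1/125 → 1/160 → 1/200 → 1/250 → 1/320 → 1/400 — count the steps: 9 third-stops = 3 stops.

3 stops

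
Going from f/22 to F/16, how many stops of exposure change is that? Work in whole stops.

1 stop

f/22 → f/16 — count the steps: 1 stop.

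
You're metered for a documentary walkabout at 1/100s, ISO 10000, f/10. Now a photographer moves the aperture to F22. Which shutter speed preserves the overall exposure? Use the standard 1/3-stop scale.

Aperture: f/10 → f/11 → f/13 → f/14 → f/16 → f/18 → f/20 → f/22 — 2 1/3 stops narrower (darker).
Need 2 1/3 stops brighter from the shutter speed: 1/100 → 1/80 → 1/60 → 1/50 → 1/40 → 1/30 → 1/25 → 1/20.

1/20s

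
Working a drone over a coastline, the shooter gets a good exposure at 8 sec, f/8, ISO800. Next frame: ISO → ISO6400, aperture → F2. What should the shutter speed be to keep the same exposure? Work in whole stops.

ISO: 800 → 1600 → 3200 → 6400 — 3 stops raised (brighter).
Aperture: f/8 → f/5.6 → f/4 → f/2.8 → f/2 — 4 stops opened up (brighter).
Net change so far: 7 stops brighter. Offset with the shutter speed: 8 → 4 → 2 → 1 → 1/2 → 1/4 → 1/8 → 1/15.

1/15s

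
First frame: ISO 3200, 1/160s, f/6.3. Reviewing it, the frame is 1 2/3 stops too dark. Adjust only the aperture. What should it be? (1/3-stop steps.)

Underexposed by 1 2/3 stops → need 1 2/3 stops brighter.
Aperture: f/6.3 → f/5.6 → f/5 → f/4.5 → f/4 → f/3.5.

f/3.5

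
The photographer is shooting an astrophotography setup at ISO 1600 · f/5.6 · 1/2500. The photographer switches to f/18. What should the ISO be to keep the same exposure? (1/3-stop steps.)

ISO 16000

Aperture: f/5.6 → f/6.3 → f/7.1 → f/8 → f/9 → f/10 → f/11 → f/13 → f/14 → f/16 → f/18 — 3 1/3 stops smaller aperture (darker).
Need 3 1/3 stops brighter from the ISO: 1600 → 2000 → 2500 → 3200 → 4000 → 5000 → 6400 → 8000 → 10000 → 12800 → 16000.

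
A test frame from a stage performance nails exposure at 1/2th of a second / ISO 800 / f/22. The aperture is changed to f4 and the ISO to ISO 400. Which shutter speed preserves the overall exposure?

Aperture: f/22 → f/16 → f/11 → f/8 → f/5.6 → f/4 — 5 stops larger aperture (brighter).
ISO: 800 → 400 — 1 stop dropped (darker).
Net change so far: 4 stops brighter. Offset with the shutter speed: 1/2 → 1/4 → 1/8 → 1/15 → 1/30.

1/30s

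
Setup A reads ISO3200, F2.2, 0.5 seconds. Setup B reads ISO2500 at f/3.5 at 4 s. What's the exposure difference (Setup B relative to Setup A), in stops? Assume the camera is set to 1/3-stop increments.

Aperture: f/2.2 → f/2.5 → f/2.8 → f/3.2 → f/3.5 — 1 1/3 stops stopped down (darker).
Shutter speed: 0.5 → 0.6 → 0.8 → 1 → 1.3 → 1.6 → 2 → 2.5 → 3.2 → 4 — 3 stops slower (brighter).
ISO: 3200 → 2500 — 1/3 stop dropped (darker).
Net: −1 1/3 +3 −1/3 = +1 1/3 stops.

1 1/3 stops brighter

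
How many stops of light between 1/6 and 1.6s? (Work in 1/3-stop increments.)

1/6 → 1/5 → 1/4 → 0.3 → 0.4 → 0.5 → 0.6 → 0.8 → 1 → 1.3 → 1.6 — count the steps: 10 third-stops = 3 1/3 stops.

3 1/3 stops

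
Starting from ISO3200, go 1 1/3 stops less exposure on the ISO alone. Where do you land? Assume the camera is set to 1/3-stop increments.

ISO: 3200 → 2500 → 2000 → 1600 → 1250 — 1 1/3 stops dropped (darker).

ISO 1250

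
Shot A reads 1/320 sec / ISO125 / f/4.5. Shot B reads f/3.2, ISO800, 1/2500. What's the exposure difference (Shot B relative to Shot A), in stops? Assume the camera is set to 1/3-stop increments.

2/3 stop brighter

Aperture: f/4.5 → f/4 → f/3.5 → f/3.2 — 1 stop larger aperture (brighter).
Shutter speed: 1/320 → 1/400 → 1/500 → 1/640 → 1/800 → 1/1000 → 1/1250 → 1/1600 → 1/2000 → 1/2500 — 3 stops faster (darker).
ISO: 125 → 160 → 200 → 250 → 320 → 400 → 500 → 640 → 800 — 2 2/3 stops raised (brighter).
Net: +1 −3 +2 2/3 = +2/3 stops.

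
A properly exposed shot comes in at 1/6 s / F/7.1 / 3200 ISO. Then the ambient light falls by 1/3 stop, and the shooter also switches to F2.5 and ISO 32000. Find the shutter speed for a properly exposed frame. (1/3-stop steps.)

1/400s

Scene light: 1/3 stop darker.
Aperture: f/7.1 → f/6.3 → f/5.6 → f/5 → f/4.5 → f/4 → f/3.5 → f/3.2 → f/2.8 → f/2.5 — 3 stops wider (brighter).
ISO: 3200 → 4000 → 5000 → 6400 → 8000 → 10000 → 12800 → 16000 → 20000 → 25600 → 32000 — 3 1/3 stops higher (brighter).
Net so far: 6 stops brighter. Shutter speed: 1/6 → 1/8 → 1/10 → 1/13 → 1/15 → 1/20 → 1/25 → 1/30 → 1/40 → 1/50 → 1/60 → 1/80 → 1/100 → 1/125 → 1/160 → 1/200 → 1/250 → 1/320 → 1/400.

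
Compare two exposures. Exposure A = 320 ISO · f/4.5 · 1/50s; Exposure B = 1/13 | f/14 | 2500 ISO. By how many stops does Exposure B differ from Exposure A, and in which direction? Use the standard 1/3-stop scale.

1 2/3 stops brighter

Aperture: f/4.5 → f/5 → f/5.6 → f/6.3 → f/7.1 → f/8 → f/9 → f/10 → f/11 → f/13 → f/14 — 3 1/3 stops stopped down (darker).
Shutter speed: 1/50 → 1/40 → 1/30 → 1/25 → 1/20 → 1/15 → 1/13 — 2 stops slower (brighter).
ISO: 320 → 400 → 500 → 640 → 800 → 1000 → 1250 → 1600 → 2000 → 2500 — 3 stops raised (brighter).
Net: −3 1/3 +2 +3 = +1 2/3 stops.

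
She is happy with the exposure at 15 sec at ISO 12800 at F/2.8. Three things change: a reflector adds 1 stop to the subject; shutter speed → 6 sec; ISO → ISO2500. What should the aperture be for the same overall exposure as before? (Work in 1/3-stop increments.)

f/1.1

Scene light: 1 stop brighter.
Shutter speed: 15 → 13 → 10 → 8 → 6 — 1 1/3 stops shorter (darker).
ISO: 12800 → 10000 → 8000 → 6400 → 5000 → 4000 → 3200 → 2500 — 2 1/3 stops lower (darker).
Net so far: 2 2/3 stops darker. Aperture: f/2.8 → f/2.5 → f/2.2 → f/2 → f/1.8 → f/1.6 → f/1.4 → f/1.2 → f/1.1.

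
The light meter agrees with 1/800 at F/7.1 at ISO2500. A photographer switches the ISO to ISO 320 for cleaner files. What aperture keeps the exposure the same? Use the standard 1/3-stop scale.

ISO: 2500 → 2000 → 1600 → 1250 → 1000 → 800 → 640 → 500 → 400 → 320 — 3 stops lower (darker).
Need 3 stops brighter from the aperture: f/7.1 → f/6.3 → f/5.6 → f/5 → f/4.5 → f/4 → f/3.5 → f/3.2 → f/2.8 → f/2.5.

f/2.5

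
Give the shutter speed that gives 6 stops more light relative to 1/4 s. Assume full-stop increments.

15 s

Shutter speed: 1/4 → 1/2 → 1 → 2 → 4 → 8 → 15 — 6 stops longer (brighter).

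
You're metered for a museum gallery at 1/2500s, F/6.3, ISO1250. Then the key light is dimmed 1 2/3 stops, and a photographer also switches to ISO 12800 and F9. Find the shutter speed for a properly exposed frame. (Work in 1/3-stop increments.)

Scene light: 1 2/3 stops darker.
ISO: 1250 → 1600 → 2000 → 2500 → 3200 → 4000 → 5000 → 6400 → 8000 → 10000 → 12800 — 3 1/3 stops higher (brighter).
Aperture: f/6.3 → f/7.1 → f/8 → f/9 — 1 stop smaller aperture (darker).
Net so far: 2/3 stop brighter. Shutter speed: 1/2500 → 1/3200 → 1/4000.

1/4000s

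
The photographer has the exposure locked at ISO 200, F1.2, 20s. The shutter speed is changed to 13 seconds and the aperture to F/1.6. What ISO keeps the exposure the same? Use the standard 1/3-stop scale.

ISO 500

Shutter speed: 20 → 15 → 13 — 2/3 stop faster (darker).
Aperture: f/1.2 → f/1.4 → f/1.6 — 2/3 stop narrower (darker).
Net change so far: 1 1/3 stops darker. Offset with the ISO: 200 → 250 → 320 → 400 → 500.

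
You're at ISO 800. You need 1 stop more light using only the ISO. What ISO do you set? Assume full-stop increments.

ISO 1600

ISO: 800 → 1600 — 1 stop raised (brighter).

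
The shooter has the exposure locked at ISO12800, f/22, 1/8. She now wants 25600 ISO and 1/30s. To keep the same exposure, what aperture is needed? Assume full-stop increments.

ISO: 12800 → 25600 — 1 stop higher (brighter).
Shutter speed: 1/8 → 1/15 → 1/30 — 2 stops faster (darker).
Net change so far: 1 stop darker. Offset with the aperture: f/22 → f/16.

f/16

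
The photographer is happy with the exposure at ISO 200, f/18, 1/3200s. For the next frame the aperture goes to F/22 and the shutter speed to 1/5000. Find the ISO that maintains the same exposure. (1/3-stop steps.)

ISO 500

Aperture: f/18 → f/20 → f/22 — 2/3 stop stopped down (darker).
Shutter speed: 1/3200 → 1/4000 → 1/5000 — 2/3 stop faster (darker).
Net change so far: 1 1/3 stops darker. Offset with the ISO: 200 → 250 → 320 → 400 → 500.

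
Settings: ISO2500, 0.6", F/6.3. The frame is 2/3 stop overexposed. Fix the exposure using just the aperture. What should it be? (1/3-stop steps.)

Overexposed by 2/3 stop → need 2/3 stop darker.
Aperture: f/6.3 → f/7.1 → f/8.

f/8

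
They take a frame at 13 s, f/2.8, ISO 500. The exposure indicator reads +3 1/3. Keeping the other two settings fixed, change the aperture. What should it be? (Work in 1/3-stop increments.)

f/9

Overexposed by 3 1/3 stops → need 3 1/3 stops darker.
Aperture: f/2.8 → f/3.2 → f/3.5 → f/4 → f/4.5 → f/5 → f/5.6 → f/6.3 → f/7.1 → f/8 → f/9.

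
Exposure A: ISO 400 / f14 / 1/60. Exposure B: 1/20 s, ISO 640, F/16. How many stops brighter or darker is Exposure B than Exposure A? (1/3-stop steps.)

Aperture: f/14 → f/16 — 1/3 stop smaller aperture (darker).
Shutter speed: 1/60 → 1/50 → 1/40 → 1/30 → 1/25 → 1/20 — 1 2/3 stops longer (brighter).
ISO: 400 → 500 → 640 — 2/3 stop higher (brighter).
Net: −1/3 +1 2/3 +2/3 = +2 stops.

2 stops brighter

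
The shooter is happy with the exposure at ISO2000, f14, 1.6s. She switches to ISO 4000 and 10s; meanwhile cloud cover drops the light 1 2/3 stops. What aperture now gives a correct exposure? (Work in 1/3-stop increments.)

Scene light: 1 2/3 stops darker.
ISO: 2000 → 2500 → 3200 → 4000 — 1 stop raised (brighter).
Shutter speed: 1.6 → 2 → 2.5 → 3.2 → 4 → 5 → 6 → 8 → 10 — 2 2/3 stops longer (brighter).
Net so far: 2 stops brighter. Aperture: f/14 → f/16 → f/18 → f/20 → f/22 → f/25 → f/29.

f/29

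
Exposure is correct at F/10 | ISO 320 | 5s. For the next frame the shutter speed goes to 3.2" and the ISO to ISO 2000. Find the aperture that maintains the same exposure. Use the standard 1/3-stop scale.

f/20

Shutter speed: 5 → 4 → 3.2 — 2/3 stop shorter (darker).
ISO: 320 → 400 → 500 → 640 → 800 → 1000 → 1250 → 1600 → 2000 — 2 2/3 stops raised (brighter).
Net change so far: 2 stops brighter. Offset with the aperture: f/10 → f/11 → f/13 → f/14 → f/16 → f/18 → f/20.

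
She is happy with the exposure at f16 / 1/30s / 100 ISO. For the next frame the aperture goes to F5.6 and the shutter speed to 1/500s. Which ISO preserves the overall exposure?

Aperture: f/16 → f/11 → f/8 → f/5.6 — 3 stops wider (brighter).
Shutter speed: 1/30 → 1/60 → 1/125 → 1/250 → 1/500 — 4 stops faster (darker).
Net change so far: 1 stop darker. Offset with the ISO: 100 → 200.

ISO 200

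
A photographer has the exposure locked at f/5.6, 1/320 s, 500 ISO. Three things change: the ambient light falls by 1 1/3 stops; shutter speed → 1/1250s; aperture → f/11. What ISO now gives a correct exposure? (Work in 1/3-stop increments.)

ISO 20000

Scene light: 1 1/3 stops darker.
Shutter speed: 1/320 → 1/400 → 1/500 → 1/640 → 1/800 → 1/1000 → 1/1250 — 2 stops faster (darker).
Aperture: f/5.6 → f/6.3 → f/7.1 → f/8 → f/9 → f/10 → f/11 — 2 stops narrower (darker).
Net so far: 5 1/3 stops darker. ISO: 500 → 640 → 800 → 1000 → 1250 → 1600 → 2000 → 2500 → 3200 → 4000 → 5000 → 6400 → 8000 → 10000 → 12800 → 16000 → 20000.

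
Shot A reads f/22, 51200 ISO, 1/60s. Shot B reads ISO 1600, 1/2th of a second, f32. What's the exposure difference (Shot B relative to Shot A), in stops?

Aperture: f/22 → f/32 — 1 stop stopped down (darker).
Shutter speed: 1/60 → 1/30 → 1/15 → 1/8 → 1/4 → 1/2 — 5 stops longer (brighter).
ISO: 51200 → 25600 → 12800 → 6400 → 3200 → 1600 — 5 stops dropped (darker).
Net: −1 +5 −5 = −1 stop.

1 stop darker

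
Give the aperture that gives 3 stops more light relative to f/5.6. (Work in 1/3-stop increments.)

f/2

Aperture: f/5.6 → f/5 → f/4.5 → f/4 → f/3.5 → f/3.2 → f/2.8 → f/2.5 → f/2.2 → f/2 — 3 stops larger aperture (brighter).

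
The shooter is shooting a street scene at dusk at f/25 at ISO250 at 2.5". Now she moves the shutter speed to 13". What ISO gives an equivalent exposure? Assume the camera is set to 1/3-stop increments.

ISO 50

Shutter speed: 2.5 → 3.2 → 4 → 5 → 6 → 8 → 10 → 13 — 2 1/3 stops longer (brighter).
Need 2 1/3 stops darker from the ISO: 250 → 200 → 160 → 125 → 100 → 80 → 64 → 50.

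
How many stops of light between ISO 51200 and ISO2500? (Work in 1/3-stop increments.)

51200 → 40000 → 32000 → 25600 → 20000 → 16000 → 12800 → 10000 → 8000 → 6400 → 5000 → 4000 → 3200 → 2500 — count the steps: 13 third-stops = 4 1/3 stops.

4 1/3 stops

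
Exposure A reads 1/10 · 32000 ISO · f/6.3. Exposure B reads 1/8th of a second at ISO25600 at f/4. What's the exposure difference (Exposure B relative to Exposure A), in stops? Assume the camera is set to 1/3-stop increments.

Aperture: f/6.3 → f/5.6 → f/5 → f/4.5 → f/4 — 1 1/3 stops wider (brighter).
Shutter speed: 1/10 → 1/8 — 1/3 stop slower (brighter).
ISO: 32000 → 25600 — 1/3 stop dropped (darker).
Net: +1 1/3 +1/3 −1/3 = +1 1/3 stops.

1 1/3 stops brighter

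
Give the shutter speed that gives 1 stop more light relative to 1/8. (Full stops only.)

Shutter speed: 1/8 → 1/4 — 1 stop longer (brighter).

1/4s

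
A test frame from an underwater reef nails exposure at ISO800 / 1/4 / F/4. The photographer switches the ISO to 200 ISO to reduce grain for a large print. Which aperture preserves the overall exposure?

ISO: 800 → 400 → 200 — 2 stops lower (darker).
Need 2 stops brighter from the aperture: f/4 → f/2.8 → f/2.

f/2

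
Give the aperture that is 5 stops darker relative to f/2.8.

f/16

Aperture: f/2.8 → f/4 → f/5.6 → f/8 → f/11 → f/16 — 5 stops narrower (darker).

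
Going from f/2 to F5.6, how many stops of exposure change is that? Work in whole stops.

3 stops

f/2 → f/2.8 → f/4 → f/5.6 — count the steps: 3 stops.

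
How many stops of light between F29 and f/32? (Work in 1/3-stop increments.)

1/3 stop

f/29 → f/32 — count the steps: 1 third-stops = 1/3 stop.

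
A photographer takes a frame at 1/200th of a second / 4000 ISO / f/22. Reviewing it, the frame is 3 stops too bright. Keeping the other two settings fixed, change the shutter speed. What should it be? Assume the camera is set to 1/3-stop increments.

Overexposed by 3 stops → need 3 stops darker.
Shutter speed: 1/200 → 1/250 → 1/320 → 1/400 → 1/500 → 1/640 → 1/800 → 1/1000 → 1/1250 → 1/1600.

1/1600s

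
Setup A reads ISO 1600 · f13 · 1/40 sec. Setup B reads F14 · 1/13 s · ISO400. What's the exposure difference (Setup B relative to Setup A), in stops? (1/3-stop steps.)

Aperture: f/13 → f/14 — 1/3 stop smaller aperture (darker).
Shutter speed: 1/40 → 1/30 → 1/25 → 1/20 → 1/15 → 1/13 — 1 2/3 stops longer (brighter).
ISO: 1600 → 1250 → 1000 → 800 → 640 → 500 → 400 — 2 stops dropped (darker).
Net: −1/3 +1 2/3 −2 = −2/3 stops.

2/3 stop darker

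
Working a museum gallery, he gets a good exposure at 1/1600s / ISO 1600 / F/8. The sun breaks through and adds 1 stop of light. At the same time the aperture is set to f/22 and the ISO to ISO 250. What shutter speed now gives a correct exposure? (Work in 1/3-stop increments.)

1/60s

Scene light: 1 stop brighter.
Aperture: f/8 → f/9 → f/10 → f/11 → f/13 → f/14 → f/16 → f/18 → f/20 → f/22 — 3 stops stopped down (darker).
ISO: 1600 → 1250 → 1000 → 800 → 640 → 500 → 400 → 320 → 250 — 2 2/3 stops lower (darker).
Net so far: 4 2/3 stops darker. Shutter speed: 1/1600 → 1/1250 → 1/1000 → 1/800 → 1/640 → 1/500 → 1/400 → 1/320 → 1/250 → 1/200 → 1/160 → 1/125 → 1/100 → 1/80 → 1/60.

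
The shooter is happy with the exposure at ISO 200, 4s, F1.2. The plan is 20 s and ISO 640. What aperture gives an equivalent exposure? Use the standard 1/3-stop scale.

f/5

Shutter speed: 4 → 5 → 6 → 8 → 10 → 13 → 15 → 20 — 2 1/3 stops slower (brighter).
ISO: 200 → 250 → 320 → 400 → 500 → 640 — 1 2/3 stops higher (brighter).
Net change so far: 4 stops brighter. Offset with the aperture: f/1.2 → f/1.4 → f/1.6 → f/1.8 → f/2 → f/2.2 → f/2.5 → f/2.8 → f/3.2 → f/3.5 → f/4 → f/4.5 → f/5.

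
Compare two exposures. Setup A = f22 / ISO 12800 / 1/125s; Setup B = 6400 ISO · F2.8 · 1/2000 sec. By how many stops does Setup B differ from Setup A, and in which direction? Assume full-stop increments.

1 stop brighter

Aperture: f/22 → f/16 → f/11 → f/8 → f/5.6 → f/4 → f/2.8 — 6 stops wider (brighter).
Shutter speed: 1/125 → 1/250 → 1/500 → 1/1000 → 1/2000 — 4 stops shorter (darker).
ISO: 12800 → 6400 — 1 stop dropped (darker).
Net: +6 −4 −1 = +1 stop.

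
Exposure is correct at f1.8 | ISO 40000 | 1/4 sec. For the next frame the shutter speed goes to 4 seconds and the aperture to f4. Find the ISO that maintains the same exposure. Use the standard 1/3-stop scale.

ISO 12800

Shutter speed: 1/4 → 0.3 → 0.4 → 0.5 → 0.6 → 0.8 → 1 → 1.3 → 1.6 → 2 → 2.5 → 3.2 → 4 — 4 stops longer (brighter).
Aperture: f/1.8 → f/2 → f/2.2 → f/2.5 → f/2.8 → f/3.2 → f/3.5 → f/4 — 2 1/3 stops smaller aperture (darker).
Net change so far: 1 2/3 stops brighter. Offset with the ISO: 40000 → 32000 → 25600 → 20000 → 16000 → 12800.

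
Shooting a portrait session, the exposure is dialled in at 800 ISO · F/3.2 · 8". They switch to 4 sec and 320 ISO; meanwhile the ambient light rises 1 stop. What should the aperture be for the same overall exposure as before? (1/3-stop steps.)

Scene light: 1 stop brighter.
Shutter speed: 8 → 6 → 5 → 4 — 1 stop shorter (darker).
ISO: 800 → 640 → 500 → 400 → 320 — 1 1/3 stops dropped (darker).
Net so far: 1 1/3 stops darker. Aperture: f/3.2 → f/2.8 → f/2.5 → f/2.2 → f/2.

f/2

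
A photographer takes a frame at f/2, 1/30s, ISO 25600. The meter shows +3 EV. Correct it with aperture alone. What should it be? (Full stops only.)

f/5.6

Overexposed by 3 stops → need 3 stops darker.
Aperture: f/2 → f/2.8 → f/4 → f/5.6.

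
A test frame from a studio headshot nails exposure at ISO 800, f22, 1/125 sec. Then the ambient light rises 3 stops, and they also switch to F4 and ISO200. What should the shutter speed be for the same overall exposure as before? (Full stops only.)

1/8000s

Scene light: 3 stops brighter.
Aperture: f/22 → f/16 → f/11 → f/8 → f/5.6 → f/4 — 5 stops opened up (brighter).
ISO: 800 → 400 → 200 — 2 stops dropped (darker).
Net so far: 6 stops brighter. Shutter speed: 1/125 → 1/250 → 1/500 → 1/1000 → 1/2000 → 1/4000 → 1/8000.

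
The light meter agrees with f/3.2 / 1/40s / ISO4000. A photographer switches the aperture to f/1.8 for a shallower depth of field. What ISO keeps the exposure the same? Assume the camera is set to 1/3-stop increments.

ISO 1250

Aperture: f/3.2 → f/2.8 → f/2.5 → f/2.2 → f/2 → f/1.8 — 1 2/3 stops larger aperture (brighter).
Need 1 2/3 stops darker from the ISO: 4000 → 3200 → 2500 → 2000 → 1600 → 1250.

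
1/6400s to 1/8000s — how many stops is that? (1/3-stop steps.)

1/6400 → 1/8000 — count the steps: 1 third-stops = 1/3 stop.

1/3 stop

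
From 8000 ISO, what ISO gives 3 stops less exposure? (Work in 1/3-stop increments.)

ISO 1000

ISO: 8000 → 6400 → 5000 → 4000 → 3200 → 2500 → 2000 → 1600 → 1250 → 1000 — 3 stops lower (darker).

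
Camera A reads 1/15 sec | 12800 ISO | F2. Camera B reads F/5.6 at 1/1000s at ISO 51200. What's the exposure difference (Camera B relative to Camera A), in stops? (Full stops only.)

7 stops darker

Aperture: f/2 → f/2.8 → f/4 → f/5.6 — 3 stops stopped down (darker).
Shutter speed: 1/15 → 1/30 → 1/60 → 1/125 → 1/250 → 1/500 → 1/1000 — 6 stops shorter (darker).
ISO: 12800 → 25600 → 51200 — 2 stops higher (brighter).
Net: −3 −6 +2 = −7 stops.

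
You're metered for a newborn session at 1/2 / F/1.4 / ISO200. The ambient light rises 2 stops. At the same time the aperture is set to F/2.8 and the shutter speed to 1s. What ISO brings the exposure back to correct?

Scene light: 2 stops brighter.
Aperture: f/1.4 → f/2 → f/2.8 — 2 stops stopped down (darker).
Shutter speed: 1/2 → 1 — 1 stop slower (brighter).
Net so far: 1 stop brighter. ISO: 200 → 100.

ISO 100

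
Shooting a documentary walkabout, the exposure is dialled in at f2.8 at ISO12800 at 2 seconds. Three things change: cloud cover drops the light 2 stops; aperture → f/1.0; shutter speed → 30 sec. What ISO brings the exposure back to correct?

Scene light: 2 stops darker.
Aperture: f/2.8 → f/2 → f/1.4 → f/1.0 — 3 stops larger aperture (brighter).
Shutter speed: 2 → 4 → 8 → 15 → 30 — 4 stops longer (brighter).
Net so far: 5 stops brighter. ISO: 12800 → 6400 → 3200 → 1600 → 800 → 400.

ISO 400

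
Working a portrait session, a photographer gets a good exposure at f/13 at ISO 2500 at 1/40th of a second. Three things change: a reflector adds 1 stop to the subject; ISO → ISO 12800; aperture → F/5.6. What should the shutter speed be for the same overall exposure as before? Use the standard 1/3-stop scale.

1/2000s

Scene light: 1 stop brighter.
ISO: 2500 → 3200 → 4000 → 5000 → 6400 → 8000 → 10000 → 12800 — 2 1/3 stops higher (brighter).
Aperture: f/13 → f/11 → f/10 → f/9 → f/8 → f/7.1 → f/6.3 → f/5.6 — 2 1/3 stops larger aperture (brighter).
Net so far: 5 2/3 stops brighter. Shutter speed: 1/40 → 1/50 → 1/60 → 1/80 → 1/100 → 1/125 → 1/160 → 1/200 → 1/250 → 1/320 → 1/400 → 1/500 → 1/640 → 1/800 → 1/1000 → 1/1250 → 1/1600 → 1/2000.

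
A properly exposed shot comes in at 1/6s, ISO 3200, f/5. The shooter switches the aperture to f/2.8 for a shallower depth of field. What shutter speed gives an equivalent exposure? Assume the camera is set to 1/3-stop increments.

1/20s

Aperture: f/5 → f/4.5 → f/4 → f/3.5 → f/3.2 → f/2.8 — 1 2/3 stops larger aperture (brighter).
Need 1 2/3 stops darker from the shutter speed: 1/6 → 1/8 → 1/10 → 1/13 → 1/15 → 1/20.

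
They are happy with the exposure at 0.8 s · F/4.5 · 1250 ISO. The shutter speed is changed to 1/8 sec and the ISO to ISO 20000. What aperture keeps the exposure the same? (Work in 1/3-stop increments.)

f/7.1

Shutter speed: 0.8 → 0.6 → 0.5 → 0.4 → 0.3 → 1/4 → 1/5 → 1/6 → 1/8 — 2 2/3 stops faster (darker).
ISO: 1250 → 1600 → 2000 → 2500 → 3200 → 4000 → 5000 → 6400 → 8000 → 10000 → 12800 → 16000 → 20000 — 4 stops higher (brighter).
Net change so far: 1 1/3 stops brighter. Offset with the aperture: f/4.5 → f/5 → f/5.6 → f/6.3 → f/7.1.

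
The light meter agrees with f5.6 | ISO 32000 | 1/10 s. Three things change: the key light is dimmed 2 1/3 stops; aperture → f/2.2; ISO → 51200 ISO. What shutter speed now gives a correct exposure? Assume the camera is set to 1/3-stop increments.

Scene light: 2 1/3 stops darker.
Aperture: f/5.6 → f/5 → f/4.5 → f/4 → f/3.5 → f/3.2 → f/2.8 → f/2.5 → f/2.2 — 2 2/3 stops larger aperture (brighter).
ISO: 32000 → 40000 → 51200 — 2/3 stop higher (brighter).
Net so far: 1 stop brighter. Shutter speed: 1/10 → 1/13 → 1/15 → 1/20.

1/20s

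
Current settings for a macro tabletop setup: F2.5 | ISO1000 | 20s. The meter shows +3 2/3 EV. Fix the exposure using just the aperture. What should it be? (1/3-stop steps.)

Overexposed by 3 2/3 stops → need 3 2/3 stops darker.
Aperture: f/2.5 → f/2.8 → f/3.2 → f/3.5 → f/4 → f/4.5 → f/5 → f/5.6 → f/6.3 → f/7.1 → f/8 → f/9.

f/9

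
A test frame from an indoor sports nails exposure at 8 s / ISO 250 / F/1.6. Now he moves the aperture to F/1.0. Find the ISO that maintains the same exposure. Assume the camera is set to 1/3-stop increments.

ISO 100

Aperture: f/1.6 → f/1.4 → f/1.2 → f/1.1 → f/1.0 — 1 1/3 stops wider (brighter).
Need 1 1/3 stops darker from the ISO: 250 → 200 → 160 → 125 → 100.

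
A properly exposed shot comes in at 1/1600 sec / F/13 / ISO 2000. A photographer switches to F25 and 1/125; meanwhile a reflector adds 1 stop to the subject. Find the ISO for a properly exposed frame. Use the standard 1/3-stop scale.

ISO 320

Scene light: 1 stop brighter.
Aperture: f/13 → f/14 → f/16 → f/18 → f/20 → f/22 → f/25 — 2 stops narrower (darker).
Shutter speed: 1/1600 → 1/1250 → 1/1000 → 1/800 → 1/640 → 1/500 → 1/400 → 1/320 → 1/250 → 1/200 → 1/160 → 1/125 — 3 2/3 stops longer (brighter).
Net so far: 2 2/3 stops brighter. ISO: 2000 → 1600 → 1250 → 1000 → 800 → 640 → 500 → 400 → 320.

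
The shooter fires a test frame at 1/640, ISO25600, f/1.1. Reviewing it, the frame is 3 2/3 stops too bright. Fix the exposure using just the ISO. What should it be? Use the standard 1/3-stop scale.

ISO 2000

Overexposed by 3 2/3 stops → need 3 2/3 stops darker.
ISO: 25600 → 20000 → 16000 → 12800 → 10000 → 8000 → 6400 → 5000 → 4000 → 3200 → 2500 → 2000.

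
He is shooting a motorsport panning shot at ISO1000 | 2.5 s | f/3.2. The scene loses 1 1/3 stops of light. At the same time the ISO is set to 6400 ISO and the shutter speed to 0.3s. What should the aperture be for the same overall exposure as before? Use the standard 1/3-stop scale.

Scene light: 1 1/3 stops darker.
ISO: 1000 → 1250 → 1600 → 2000 → 2500 → 3200 → 4000 → 5000 → 6400 — 2 2/3 stops higher (brighter).
Shutter speed: 2.5 → 2 → 1.6 → 1.3 → 1 → 0.8 → 0.6 → 0.5 → 0.4 → 0.3 — 3 stops faster (darker).
Net so far: 1 2/3 stops darker. Aperture: f/3.2 → f/2.8 → f/2.5 → f/2.2 → f/2 → f/1.8.

f/1.8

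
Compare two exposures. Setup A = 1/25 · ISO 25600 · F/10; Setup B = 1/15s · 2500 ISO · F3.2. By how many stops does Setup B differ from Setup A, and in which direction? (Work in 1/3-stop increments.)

Aperture: f/10 → f/9 → f/8 → f/7.1 → f/6.3 → f/5.6 → f/5 → f/4.5 → f/4 → f/3.5 → f/3.2 — 3 1/3 stops larger aperture (brighter).
Shutter speed: 1/25 → 1/20 → 1/15 — 2/3 stop longer (brighter).
ISO: 25600 → 20000 → 16000 → 12800 → 10000 → 8000 → 6400 → 5000 → 4000 → 3200 → 2500 — 3 1/3 stops dropped (darker).
Net: +3 1/3 +2/3 −3 1/3 = +2/3 stops.

2/3 stop brighter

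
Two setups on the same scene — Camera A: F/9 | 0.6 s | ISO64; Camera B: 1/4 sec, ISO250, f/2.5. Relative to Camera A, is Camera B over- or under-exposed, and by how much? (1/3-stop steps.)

4 1/3 stops brighter

Aperture: f/9 → f/8 → f/7.1 → f/6.3 → f/5.6 → f/5 → f/4.5 → f/4 → f/3.5 → f/3.2 → f/2.8 → f/2.5 — 3 2/3 stops opened up (brighter).
Shutter speed: 0.6 → 0.5 → 0.4 → 0.3 → 1/4 — 1 1/3 stops shorter (darker).
ISO: 64 → 80 → 100 → 125 → 160 → 200 → 250 — 2 stops higher (brighter).
Net: +3 2/3 −1 1/3 +2 = +4 1/3 stops.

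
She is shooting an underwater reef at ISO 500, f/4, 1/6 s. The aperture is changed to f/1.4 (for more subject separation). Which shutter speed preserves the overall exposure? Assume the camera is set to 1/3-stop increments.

1/50s

Aperture: f/4 → f/3.5 → f/3.2 → f/2.8 → f/2.5 → f/2.2 → f/2 → f/1.8 → f/1.6 → f/1.4 — 3 stops larger aperture (brighter).
Need 3 stops darker from the shutter speed: 1/6 → 1/8 → 1/10 → 1/13 → 1/15 → 1/20 → 1/25 → 1/30 → 1/40 → 1/50.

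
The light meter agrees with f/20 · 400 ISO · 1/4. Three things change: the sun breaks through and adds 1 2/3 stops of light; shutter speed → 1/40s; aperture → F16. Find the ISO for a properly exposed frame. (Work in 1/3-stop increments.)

ISO 800

Scene light: 1 2/3 stops brighter.
Shutter speed: 1/4 → 1/5 → 1/6 → 1/8 → 1/10 → 1/13 → 1/15 → 1/20 → 1/25 → 1/30 → 1/40 — 3 1/3 stops faster (darker).
Aperture: f/20 → f/18 → f/16 — 2/3 stop larger aperture (brighter).
Net so far: 1 stop darker. ISO: 400 → 500 → 640 → 800.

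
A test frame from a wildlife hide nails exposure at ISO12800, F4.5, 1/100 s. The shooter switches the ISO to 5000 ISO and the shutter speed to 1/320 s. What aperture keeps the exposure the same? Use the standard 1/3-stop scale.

ISO: 12800 → 10000 → 8000 → 6400 → 5000 — 1 1/3 stops dropped (darker).
Shutter speed: 1/100 → 1/125 → 1/160 → 1/200 → 1/250 → 1/320 — 1 2/3 stops faster (darker).
Net change so far: 3 stops darker. Offset with the aperture: f/4.5 → f/4 → f/3.5 → f/3.2 → f/2.8 → f/2.5 → f/2.2 → f/2 → f/1.8 → f/1.6.

f/1.6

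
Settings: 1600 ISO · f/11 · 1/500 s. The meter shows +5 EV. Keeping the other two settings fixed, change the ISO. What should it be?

Overexposed by 5 stops → need 5 stops darker.
ISO: 1600 → 800 → 400 → 200 → 100 → 50.

ISO 50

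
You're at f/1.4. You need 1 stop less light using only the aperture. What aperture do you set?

f/2

Aperture: f/1.4 → f/2 — 1 stop narrower (darker).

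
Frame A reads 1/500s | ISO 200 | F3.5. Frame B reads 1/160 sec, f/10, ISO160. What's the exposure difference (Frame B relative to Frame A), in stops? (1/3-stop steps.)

Aperture: f/3.5 → f/4 → f/4.5 → f/5 → f/5.6 → f/6.3 → f/7.1 → f/8 → f/9 → f/10 — 3 stops smaller aperture (darker).
Shutter speed: 1/500 → 1/400 → 1/320 → 1/250 → 1/200 → 1/160 — 1 2/3 stops slower (brighter).
ISO: 200 → 160 — 1/3 stop dropped (darker).
Net: −3 +1 2/3 −1/3 = −1 2/3 stops.

1 2/3 stops darker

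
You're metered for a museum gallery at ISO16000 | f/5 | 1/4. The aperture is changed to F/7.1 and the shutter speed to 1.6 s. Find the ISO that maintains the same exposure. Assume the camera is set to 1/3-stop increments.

ISO 5000

Aperture: f/5 → f/5.6 → f/6.3 → f/7.1 — 1 stop narrower (darker).
Shutter speed: 1/4 → 0.3 → 0.4 → 0.5 → 0.6 → 0.8 → 1 → 1.3 → 1.6 — 2 2/3 stops slower (brighter).
Net change so far: 1 2/3 stops brighter. Offset with the ISO: 16000 → 12800 → 10000 → 8000 → 6400 → 5000.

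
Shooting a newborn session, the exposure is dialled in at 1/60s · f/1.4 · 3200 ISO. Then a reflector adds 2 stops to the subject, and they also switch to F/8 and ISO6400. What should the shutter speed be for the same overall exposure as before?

Scene light: 2 stops brighter.
Aperture: f/1.4 → f/2 → f/2.8 → f/4 → f/5.6 → f/8 — 5 stops stopped down (darker).
ISO: 3200 → 6400 — 1 stop raised (brighter).
Net so far: 2 stops darker. Shutter speed: 1/60 → 1/30 → 1/15.

1/15s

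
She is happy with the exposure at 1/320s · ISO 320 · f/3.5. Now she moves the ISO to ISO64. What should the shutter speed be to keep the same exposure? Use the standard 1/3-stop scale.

1/60s

ISO: 320 → 250 → 200 → 160 → 125 → 100 → 80 → 64 — 2 1/3 stops dropped (darker).
Need 2 1/3 stops brighter from the shutter speed: 1/320 → 1/250 → 1/200 → 1/160 → 1/125 → 1/100 → 1/80 → 1/60.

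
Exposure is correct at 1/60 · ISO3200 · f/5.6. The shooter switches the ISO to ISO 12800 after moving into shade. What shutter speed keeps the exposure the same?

ISO: 3200 → 6400 → 12800 — 2 stops raised (brighter).
Need 2 stops darker from the shutter speed: 1/60 → 1/125 → 1/250.

1/250s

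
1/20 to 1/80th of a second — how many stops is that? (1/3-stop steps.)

1/20 → 1/25 → 1/30 → 1/40 → 1/50 → 1/60 → 1/80 — count the steps: 6 third-stops = 2 stops.

2 stops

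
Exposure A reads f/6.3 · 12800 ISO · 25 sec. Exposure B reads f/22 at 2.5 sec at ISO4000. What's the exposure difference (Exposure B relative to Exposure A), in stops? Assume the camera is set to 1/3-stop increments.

8 2/3 stops darker

Aperture: f/6.3 → f/7.1 → f/8 → f/9 → f/10 → f/11 → f/13 → f/14 → f/16 → f/18 → f/20 → f/22 — 3 2/3 stops stopped down (darker).
Shutter speed: 25 → 20 → 15 → 13 → 10 → 8 → 6 → 5 → 4 → 3.2 → 2.5 — 3 1/3 stops shorter (darker).
ISO: 12800 → 10000 → 8000 → 6400 → 5000 → 4000 — 1 2/3 stops dropped (darker).
Net: −3 2/3 −3 1/3 −1 2/3 = −8 2/3 stops.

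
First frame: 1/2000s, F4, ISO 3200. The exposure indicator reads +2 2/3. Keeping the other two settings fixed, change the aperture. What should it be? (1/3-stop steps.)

f/10

Overexposed by 2 2/3 stops → need 2 2/3 stops darker.
Aperture: f/4 → f/4.5 → f/5 → f/5.6 → f/6.3 → f/7.1 → f/8 → f/9 → f/10.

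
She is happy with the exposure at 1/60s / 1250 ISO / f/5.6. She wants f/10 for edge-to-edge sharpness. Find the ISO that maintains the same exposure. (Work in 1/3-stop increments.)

ISO 4000

Aperture: f/5.6 → f/6.3 → f/7.1 → f/8 → f/9 → f/10 — 1 2/3 stops narrower (darker).
Need 1 2/3 stops brighter from the ISO: 1250 → 1600 → 2000 → 2500 → 3200 → 4000.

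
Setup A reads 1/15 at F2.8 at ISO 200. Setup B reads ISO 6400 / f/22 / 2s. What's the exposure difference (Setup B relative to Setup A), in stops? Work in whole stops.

Aperture: f/2.8 → f/4 → f/5.6 → f/8 → f/11 → f/16 → f/22 — 6 stops stopped down (darker).
Shutter speed: 1/15 → 1/8 → 1/4 → 1/2 → 1 → 2 — 5 stops longer (brighter).
ISO: 200 → 400 → 800 → 1600 → 3200 → 6400 — 5 stops higher (brighter).
Net: −6 +5 +5 = +4 stops.

4 stops brighter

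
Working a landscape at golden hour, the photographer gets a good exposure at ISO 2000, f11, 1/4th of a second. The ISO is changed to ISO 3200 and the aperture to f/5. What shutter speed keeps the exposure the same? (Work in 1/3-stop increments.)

1/30s

ISO: 2000 → 2500 → 3200 — 2/3 stop higher (brighter).
Aperture: f/11 → f/10 → f/9 → f/8 → f/7.1 → f/6.3 → f/5.6 → f/5 — 2 1/3 stops larger aperture (brighter).
Net change so far: 3 stops brighter. Offset with the shutter speed: 1/4 → 1/5 → 1/6 → 1/8 → 1/10 → 1/13 → 1/15 → 1/20 → 1/25 → 1/30.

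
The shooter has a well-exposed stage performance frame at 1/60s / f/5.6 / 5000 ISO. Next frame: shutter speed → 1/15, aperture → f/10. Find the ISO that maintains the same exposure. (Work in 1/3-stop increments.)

ISO 4000

Shutter speed: 1/60 → 1/50 → 1/40 → 1/30 → 1/25 → 1/20 → 1/15 — 2 stops slower (brighter).
Aperture: f/5.6 → f/6.3 → f/7.1 → f/8 → f/9 → f/10 — 1 2/3 stops smaller aperture (darker).
Net change so far: 1/3 stop brighter. Offset with the ISO: 5000 → 4000.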